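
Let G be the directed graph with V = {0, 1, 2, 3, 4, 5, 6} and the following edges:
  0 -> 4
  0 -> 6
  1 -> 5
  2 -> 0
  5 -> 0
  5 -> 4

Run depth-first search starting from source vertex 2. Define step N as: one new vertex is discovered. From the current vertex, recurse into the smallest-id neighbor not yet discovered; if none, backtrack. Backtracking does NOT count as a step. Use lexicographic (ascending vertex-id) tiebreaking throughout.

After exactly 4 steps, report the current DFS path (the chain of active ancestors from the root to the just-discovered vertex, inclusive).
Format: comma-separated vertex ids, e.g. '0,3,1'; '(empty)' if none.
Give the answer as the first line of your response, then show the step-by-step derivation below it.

2,0,6

step 1: discover 2; path=2; order=2
step 2: discover 0; path=2>0; order=2,0
step 3: discover 4; path=2>0>4; order=2,0,4
step 4: discover 6; path=2>0>6; order=2,0,4,6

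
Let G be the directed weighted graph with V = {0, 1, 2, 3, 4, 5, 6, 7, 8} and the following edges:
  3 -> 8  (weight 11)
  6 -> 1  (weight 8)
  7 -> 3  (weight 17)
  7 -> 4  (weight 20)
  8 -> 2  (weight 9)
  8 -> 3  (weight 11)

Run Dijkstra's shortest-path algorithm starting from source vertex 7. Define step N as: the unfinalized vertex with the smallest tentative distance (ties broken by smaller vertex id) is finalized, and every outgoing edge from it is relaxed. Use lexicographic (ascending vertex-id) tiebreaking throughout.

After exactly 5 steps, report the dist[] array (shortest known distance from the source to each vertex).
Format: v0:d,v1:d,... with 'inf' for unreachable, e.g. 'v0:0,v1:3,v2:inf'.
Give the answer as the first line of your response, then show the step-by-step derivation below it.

v0:inf,v1:inf,v2:37,v3:17,v4:20,v5:inf,v6:inf,v7:0,v8:28

step 1: dist = v0:inf,v1:inf,v2:inf,v3:17,v4:20,v5:inf,v6:inf,v7:0,v8:inf
step 2: dist = v0:inf,v1:inf,v2:inf,v3:17,v4:20,v5:inf,v6:inf,v7:0,v8:28
step 3: dist = v0:inf,v1:inf,v2:inf,v3:17,v4:20,v5:inf,v6:inf,v7:0,v8:28
step 4: dist = v0:inf,v1:inf,v2:37,v3:17,v4:20,v5:inf,v6:inf,v7:0,v8:28
step 5: dist = v0:inf,v1:inf,v2:37,v3:17,v4:20,v5:inf,v6:inf,v7:0,v8:28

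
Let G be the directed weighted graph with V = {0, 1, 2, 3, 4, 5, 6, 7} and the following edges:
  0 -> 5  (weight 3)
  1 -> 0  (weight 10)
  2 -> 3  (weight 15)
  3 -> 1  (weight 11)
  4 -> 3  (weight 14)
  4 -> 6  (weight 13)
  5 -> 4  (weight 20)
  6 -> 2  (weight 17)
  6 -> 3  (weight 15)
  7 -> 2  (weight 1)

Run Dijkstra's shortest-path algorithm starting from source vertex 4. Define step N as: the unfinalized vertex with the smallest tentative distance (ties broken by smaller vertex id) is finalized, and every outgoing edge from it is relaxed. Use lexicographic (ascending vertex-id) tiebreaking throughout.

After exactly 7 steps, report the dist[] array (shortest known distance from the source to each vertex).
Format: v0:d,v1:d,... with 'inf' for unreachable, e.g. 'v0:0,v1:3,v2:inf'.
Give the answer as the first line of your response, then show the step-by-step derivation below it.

v0:35,v1:25,v2:30,v3:14,v4:0,v5:38,v6:13,v7:inf

step 1: dist = v0:inf,v1:inf,v2:inf,v3:14,v4:0,v5:inf,v6:13,v7:inf
step 2: dist = v0:inf,v1:inf,v2:30,v3:14,v4:0,v5:inf,v6:13,v7:inf
step 3: dist = v0:inf,v1:25,v2:30,v3:14,v4:0,v5:inf,v6:13,v7:inf
step 4: dist = v0:35,v1:25,v2:30,v3:14,v4:0,v5:inf,v6:13,v7:inf
step 5: dist = v0:35,v1:25,v2:30,v3:14,v4:0,v5:inf,v6:13,v7:inf
step 6: dist = v0:35,v1:25,v2:30,v3:14,v4:0,v5:38,v6:13,v7:inf
step 7: dist = v0:35,v1:25,v2:30,v3:14,v4:0,v5:38,v6:13,v7:inf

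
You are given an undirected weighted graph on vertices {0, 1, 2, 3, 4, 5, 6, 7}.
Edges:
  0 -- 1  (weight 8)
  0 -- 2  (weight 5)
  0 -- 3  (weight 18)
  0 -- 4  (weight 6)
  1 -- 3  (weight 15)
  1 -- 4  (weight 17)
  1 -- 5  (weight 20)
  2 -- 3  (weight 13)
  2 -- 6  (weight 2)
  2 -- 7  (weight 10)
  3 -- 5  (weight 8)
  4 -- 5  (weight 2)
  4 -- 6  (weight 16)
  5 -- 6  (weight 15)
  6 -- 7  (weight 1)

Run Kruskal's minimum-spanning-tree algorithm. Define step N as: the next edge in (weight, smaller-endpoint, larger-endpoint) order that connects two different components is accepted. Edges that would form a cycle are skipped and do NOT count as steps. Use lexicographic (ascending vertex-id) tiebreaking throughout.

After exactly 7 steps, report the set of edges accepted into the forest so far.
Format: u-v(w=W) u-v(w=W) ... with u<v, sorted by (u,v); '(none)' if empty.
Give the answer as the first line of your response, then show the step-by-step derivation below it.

0-1(w=8) 0-2(w=5) 0-4(w=6) 2-6(w=2) 3-5(w=8) 4-5(w=2) 6-7(w=1)

step 1: add edge 6-7 (w=1); MST = {6-7(w=1)}
step 2: add edge 2-6 (w=2); MST = {2-6(w=2) 6-7(w=1)}
step 3: add edge 4-5 (w=2); MST = {2-6(w=2) 4-5(w=2) 6-7(w=1)}
step 4: add edge 0-2 (w=5); MST = {0-2(w=5) 2-6(w=2) 4-5(w=2) 6-7(w=1)}
step 5: add edge 0-4 (w=6); MST = {0-2(w=5) 0-4(w=6) 2-6(w=2) 4-5(w=2) 6-7(w=1)}
step 6: add edge 0-1 (w=8); MST = {0-1(w=8) 0-2(w=5) 0-4(w=6) 2-6(w=2) 4-5(w=2) 6-7(w=1)}
step 7: add edge 3-5 (w=8); MST = {0-1(w=8) 0-2(w=5) 0-4(w=6) 2-6(w=2) 3-5(w=8) 4-5(w=2) 6-7(w=1)}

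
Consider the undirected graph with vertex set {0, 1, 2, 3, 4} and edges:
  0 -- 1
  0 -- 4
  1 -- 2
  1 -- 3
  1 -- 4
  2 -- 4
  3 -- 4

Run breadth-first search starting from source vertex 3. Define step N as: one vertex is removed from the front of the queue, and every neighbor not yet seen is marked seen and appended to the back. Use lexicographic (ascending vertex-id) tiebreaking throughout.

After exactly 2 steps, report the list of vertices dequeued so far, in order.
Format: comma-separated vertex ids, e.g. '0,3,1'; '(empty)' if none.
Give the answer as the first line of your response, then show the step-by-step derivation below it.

3,1

step 1: dequeue 3; queue=[1,4]; order=3
step 2: dequeue 1; queue=[4,0,2]; order=3,1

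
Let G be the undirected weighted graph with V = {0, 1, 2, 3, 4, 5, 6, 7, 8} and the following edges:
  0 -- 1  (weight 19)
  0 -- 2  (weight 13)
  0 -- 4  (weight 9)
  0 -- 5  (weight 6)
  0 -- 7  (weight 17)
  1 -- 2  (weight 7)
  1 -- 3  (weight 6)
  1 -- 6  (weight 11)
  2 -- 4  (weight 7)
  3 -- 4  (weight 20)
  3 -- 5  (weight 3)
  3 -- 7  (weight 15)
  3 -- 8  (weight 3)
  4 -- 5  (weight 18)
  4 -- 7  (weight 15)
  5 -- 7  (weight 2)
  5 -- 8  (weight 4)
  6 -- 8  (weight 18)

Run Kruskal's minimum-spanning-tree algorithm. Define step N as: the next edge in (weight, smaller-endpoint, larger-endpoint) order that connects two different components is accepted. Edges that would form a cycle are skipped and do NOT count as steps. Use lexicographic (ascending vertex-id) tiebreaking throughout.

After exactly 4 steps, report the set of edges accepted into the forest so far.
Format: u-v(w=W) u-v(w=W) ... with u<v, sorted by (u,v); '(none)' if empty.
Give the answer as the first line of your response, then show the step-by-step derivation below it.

0-5(w=6) 3-5(w=3) 3-8(w=3) 5-7(w=2)

step 1: add edge 5-7 (w=2); MST = {5-7(w=2)}
step 2: add edge 3-5 (w=3); MST = {3-5(w=3) 5-7(w=2)}
step 3: add edge 3-8 (w=3); MST = {3-5(w=3) 3-8(w=3) 5-7(w=2)}
step 4: add edge 0-5 (w=6); MST = {0-5(w=6) 3-5(w=3) 3-8(w=3) 5-7(w=2)}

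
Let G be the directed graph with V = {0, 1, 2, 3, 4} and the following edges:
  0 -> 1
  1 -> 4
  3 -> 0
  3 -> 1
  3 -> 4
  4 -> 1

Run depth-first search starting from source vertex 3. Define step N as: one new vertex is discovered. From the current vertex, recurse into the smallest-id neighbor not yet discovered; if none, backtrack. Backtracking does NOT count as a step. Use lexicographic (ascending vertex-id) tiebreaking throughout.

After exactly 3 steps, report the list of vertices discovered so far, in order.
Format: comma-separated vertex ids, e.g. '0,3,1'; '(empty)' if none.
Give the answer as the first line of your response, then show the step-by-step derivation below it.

3,0,1

step 1: discover 3; path=3; order=3
step 2: discover 0; path=3>0; order=3,0
step 3: discover 1; path=3>0>1; order=3,0,1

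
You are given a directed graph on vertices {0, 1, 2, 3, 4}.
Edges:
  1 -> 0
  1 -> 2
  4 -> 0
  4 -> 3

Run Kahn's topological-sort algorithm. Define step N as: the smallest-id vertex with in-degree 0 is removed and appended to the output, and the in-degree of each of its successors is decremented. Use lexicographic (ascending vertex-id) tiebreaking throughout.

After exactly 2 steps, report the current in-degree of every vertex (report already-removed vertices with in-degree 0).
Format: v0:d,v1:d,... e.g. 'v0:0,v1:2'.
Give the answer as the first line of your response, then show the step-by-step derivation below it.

v0:1,v1:0,v2:0,v3:1,v4:0

step 1: output 1; order=[1]; indeg=(1,0,0,1,0)
step 2: output 2; order=[1,2]; indeg=(1,0,0,1,0)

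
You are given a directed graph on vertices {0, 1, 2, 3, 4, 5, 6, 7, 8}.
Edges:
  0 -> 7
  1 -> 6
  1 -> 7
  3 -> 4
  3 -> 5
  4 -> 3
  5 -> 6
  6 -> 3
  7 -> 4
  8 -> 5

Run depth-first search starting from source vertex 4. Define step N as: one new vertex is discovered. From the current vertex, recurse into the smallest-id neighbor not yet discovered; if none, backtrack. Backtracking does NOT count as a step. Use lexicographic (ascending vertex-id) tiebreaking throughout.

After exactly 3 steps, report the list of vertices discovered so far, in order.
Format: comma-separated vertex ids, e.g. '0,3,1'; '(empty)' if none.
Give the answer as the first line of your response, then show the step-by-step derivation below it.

4,3,5

step 1: discover 4; path=4; order=4
step 2: discover 3; path=4>3; order=4,3
step 3: discover 5; path=4>3>5; order=4,3,5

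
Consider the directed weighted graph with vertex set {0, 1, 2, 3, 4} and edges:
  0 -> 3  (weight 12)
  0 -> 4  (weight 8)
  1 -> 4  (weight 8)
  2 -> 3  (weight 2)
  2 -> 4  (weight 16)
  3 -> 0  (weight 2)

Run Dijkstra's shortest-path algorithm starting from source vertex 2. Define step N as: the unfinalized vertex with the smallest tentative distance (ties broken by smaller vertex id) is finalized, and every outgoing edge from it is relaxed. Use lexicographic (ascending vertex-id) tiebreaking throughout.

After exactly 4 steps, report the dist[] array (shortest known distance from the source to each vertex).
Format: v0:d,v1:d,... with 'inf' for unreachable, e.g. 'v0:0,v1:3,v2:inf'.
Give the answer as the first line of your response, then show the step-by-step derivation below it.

v0:4,v1:inf,v2:0,v3:2,v4:12

step 1: dist = v0:inf,v1:inf,v2:0,v3:2,v4:16
step 2: dist = v0:4,v1:inf,v2:0,v3:2,v4:16
step 3: dist = v0:4,v1:inf,v2:0,v3:2,v4:12
step 4: dist = v0:4,v1:inf,v2:0,v3:2,v4:12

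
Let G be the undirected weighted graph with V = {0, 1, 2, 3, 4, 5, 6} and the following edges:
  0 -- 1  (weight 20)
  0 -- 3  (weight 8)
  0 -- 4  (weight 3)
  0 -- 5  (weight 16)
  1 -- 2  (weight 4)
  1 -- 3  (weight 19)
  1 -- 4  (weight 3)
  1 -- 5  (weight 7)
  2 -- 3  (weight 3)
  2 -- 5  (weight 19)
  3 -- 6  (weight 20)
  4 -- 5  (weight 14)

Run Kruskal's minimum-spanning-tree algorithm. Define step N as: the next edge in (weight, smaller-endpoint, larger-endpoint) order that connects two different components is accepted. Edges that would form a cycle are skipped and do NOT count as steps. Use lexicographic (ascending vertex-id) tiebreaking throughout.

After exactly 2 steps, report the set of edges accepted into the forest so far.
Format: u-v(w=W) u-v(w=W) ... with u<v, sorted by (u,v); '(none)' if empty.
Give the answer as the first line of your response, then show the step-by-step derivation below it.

0-4(w=3) 1-4(w=3)

step 1: add edge 0-4 (w=3); MST = {0-4(w=3)}
step 2: add edge 1-4 (w=3); MST = {0-4(w=3) 1-4(w=3)}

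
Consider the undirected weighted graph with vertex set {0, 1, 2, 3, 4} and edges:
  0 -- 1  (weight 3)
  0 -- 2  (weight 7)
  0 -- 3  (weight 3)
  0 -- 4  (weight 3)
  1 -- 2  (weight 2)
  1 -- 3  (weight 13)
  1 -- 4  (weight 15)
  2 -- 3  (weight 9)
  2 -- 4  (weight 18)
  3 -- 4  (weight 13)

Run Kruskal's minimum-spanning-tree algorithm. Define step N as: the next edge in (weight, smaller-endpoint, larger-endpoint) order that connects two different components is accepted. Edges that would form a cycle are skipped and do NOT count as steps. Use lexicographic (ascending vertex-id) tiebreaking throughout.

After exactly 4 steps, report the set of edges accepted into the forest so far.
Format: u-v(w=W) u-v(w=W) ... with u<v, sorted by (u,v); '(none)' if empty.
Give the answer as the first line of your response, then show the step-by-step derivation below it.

0-1(w=3) 0-3(w=3) 0-4(w=3) 1-2(w=2)

step 1: add edge 1-2 (w=2); MST = {1-2(w=2)}
step 2: add edge 0-1 (w=3); MST = {0-1(w=3) 1-2(w=2)}
step 3: add edge 0-3 (w=3); MST = {0-1(w=3) 0-3(w=3) 1-2(w=2)}
step 4: add edge 0-4 (w=3); MST = {0-1(w=3) 0-3(w=3) 0-4(w=3) 1-2(w=2)}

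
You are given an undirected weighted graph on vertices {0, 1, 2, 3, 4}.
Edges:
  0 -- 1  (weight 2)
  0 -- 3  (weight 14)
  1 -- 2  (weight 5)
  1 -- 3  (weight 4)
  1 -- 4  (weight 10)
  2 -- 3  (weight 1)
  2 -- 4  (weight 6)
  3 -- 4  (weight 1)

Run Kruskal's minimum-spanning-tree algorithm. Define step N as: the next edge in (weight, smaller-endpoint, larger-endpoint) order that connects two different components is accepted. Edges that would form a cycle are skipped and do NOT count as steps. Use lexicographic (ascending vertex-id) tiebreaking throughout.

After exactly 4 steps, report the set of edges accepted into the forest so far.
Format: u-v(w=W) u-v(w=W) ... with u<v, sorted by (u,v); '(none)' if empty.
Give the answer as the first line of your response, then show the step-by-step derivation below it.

0-1(w=2) 1-3(w=4) 2-3(w=1) 3-4(w=1)

step 1: add edge 2-3 (w=1); MST = {2-3(w=1)}
step 2: add edge 3-4 (w=1); MST = {2-3(w=1) 3-4(w=1)}
step 3: add edge 0-1 (w=2); MST = {0-1(w=2) 2-3(w=1) 3-4(w=1)}
step 4: add edge 1-3 (w=4); MST = {0-1(w=2) 1-3(w=4) 2-3(w=1) 3-4(w=1)}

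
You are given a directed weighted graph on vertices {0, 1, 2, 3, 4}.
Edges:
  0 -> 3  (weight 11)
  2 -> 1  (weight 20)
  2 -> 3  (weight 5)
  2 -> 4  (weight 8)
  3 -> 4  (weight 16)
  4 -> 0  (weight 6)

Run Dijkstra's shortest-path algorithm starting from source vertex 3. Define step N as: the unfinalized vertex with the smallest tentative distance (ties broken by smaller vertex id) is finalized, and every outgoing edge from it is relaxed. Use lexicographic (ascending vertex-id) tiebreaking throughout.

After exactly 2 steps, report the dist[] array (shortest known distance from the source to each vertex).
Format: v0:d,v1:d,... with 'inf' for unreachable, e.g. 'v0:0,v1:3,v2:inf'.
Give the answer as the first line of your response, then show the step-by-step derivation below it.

v0:22,v1:inf,v2:inf,v3:0,v4:16

step 1: dist = v0:inf,v1:inf,v2:inf,v3:0,v4:16
step 2: dist = v0:22,v1:inf,v2:inf,v3:0,v4:16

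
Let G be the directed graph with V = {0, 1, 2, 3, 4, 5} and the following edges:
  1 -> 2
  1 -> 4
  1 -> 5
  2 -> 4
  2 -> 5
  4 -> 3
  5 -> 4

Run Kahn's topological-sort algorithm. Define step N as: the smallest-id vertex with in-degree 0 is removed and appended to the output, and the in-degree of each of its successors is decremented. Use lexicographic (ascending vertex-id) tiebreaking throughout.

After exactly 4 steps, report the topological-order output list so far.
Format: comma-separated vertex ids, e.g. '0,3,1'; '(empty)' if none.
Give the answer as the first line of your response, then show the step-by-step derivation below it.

0,1,2,5

step 1: output 0; order=[0]; indeg=(0,0,1,1,3,2)
step 2: output 1; order=[0,1]; indeg=(0,0,0,1,2,1)
step 3: output 2; order=[0,1,2]; indeg=(0,0,0,1,1,0)
step 4: output 5; order=[0,1,2,5]; indeg=(0,0,0,1,0,0)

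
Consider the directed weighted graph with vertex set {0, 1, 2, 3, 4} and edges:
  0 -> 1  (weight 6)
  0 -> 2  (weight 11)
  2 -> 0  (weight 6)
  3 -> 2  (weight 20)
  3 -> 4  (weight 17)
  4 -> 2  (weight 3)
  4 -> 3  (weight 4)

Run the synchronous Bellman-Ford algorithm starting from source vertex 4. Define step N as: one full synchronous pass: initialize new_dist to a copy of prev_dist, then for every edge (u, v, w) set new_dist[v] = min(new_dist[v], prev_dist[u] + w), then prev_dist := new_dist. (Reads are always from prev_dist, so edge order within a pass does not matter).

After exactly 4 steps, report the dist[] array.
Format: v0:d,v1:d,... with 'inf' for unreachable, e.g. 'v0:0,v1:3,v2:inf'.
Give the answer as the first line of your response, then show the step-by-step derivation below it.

v0:9,v1:15,v2:3,v3:4,v4:0

step 1: dist = v0:inf,v1:inf,v2:3,v3:4,v4:0
step 2: dist = v0:9,v1:inf,v2:3,v3:4,v4:0
step 3: dist = v0:9,v1:15,v2:3,v3:4,v4:0
step 4: dist = v0:9,v1:15,v2:3,v3:4,v4:0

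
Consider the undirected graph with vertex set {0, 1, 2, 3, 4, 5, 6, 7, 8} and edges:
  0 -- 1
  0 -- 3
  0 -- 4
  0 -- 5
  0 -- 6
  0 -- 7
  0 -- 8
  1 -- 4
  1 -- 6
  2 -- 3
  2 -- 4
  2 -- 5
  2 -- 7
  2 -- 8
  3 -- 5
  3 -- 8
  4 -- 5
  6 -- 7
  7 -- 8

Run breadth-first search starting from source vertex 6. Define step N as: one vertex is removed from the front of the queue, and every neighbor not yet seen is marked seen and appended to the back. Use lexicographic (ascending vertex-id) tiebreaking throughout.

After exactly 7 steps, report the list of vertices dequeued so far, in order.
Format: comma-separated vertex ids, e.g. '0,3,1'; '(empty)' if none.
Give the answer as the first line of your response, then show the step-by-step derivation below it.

6,0,1,7,3,4,5

step 1: dequeue 6; queue=[0,1,7]; order=6
step 2: dequeue 0; queue=[1,7,3,4,5,8]; order=6,0
step 3: dequeue 1; queue=[7,3,4,5,8]; order=6,0,1
step 4: dequeue 7; queue=[3,4,5,8,2]; order=6,0,1,7
step 5: dequeue 3; queue=[4,5,8,2]; order=6,0,1,7,3
step 6: dequeue 4; queue=[5,8,2]; order=6,0,1,7,3,4
step 7: dequeue 5; queue=[8,2]; order=6,0,1,7,3,4,5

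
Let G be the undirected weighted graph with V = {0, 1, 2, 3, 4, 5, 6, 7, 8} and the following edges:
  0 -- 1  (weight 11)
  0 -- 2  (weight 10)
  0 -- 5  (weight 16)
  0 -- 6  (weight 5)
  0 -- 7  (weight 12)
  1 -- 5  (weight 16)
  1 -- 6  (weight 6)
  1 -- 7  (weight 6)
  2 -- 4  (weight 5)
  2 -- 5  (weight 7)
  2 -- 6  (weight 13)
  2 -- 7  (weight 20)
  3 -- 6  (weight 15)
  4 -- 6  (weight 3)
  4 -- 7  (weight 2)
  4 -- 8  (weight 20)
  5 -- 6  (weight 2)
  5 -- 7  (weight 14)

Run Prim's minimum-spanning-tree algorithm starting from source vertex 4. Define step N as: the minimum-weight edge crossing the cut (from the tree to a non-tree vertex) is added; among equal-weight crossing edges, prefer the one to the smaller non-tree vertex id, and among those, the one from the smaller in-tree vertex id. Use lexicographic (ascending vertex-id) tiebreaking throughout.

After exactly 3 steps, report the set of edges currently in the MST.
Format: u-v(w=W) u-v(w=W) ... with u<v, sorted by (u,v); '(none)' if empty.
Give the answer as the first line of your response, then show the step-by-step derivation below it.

4-6(w=3) 4-7(w=2) 5-6(w=2)

step 1: add edge 4-7 (w=2); MST = {4-7(w=2)}
step 2: add edge 4-6 (w=3); MST = {4-6(w=3) 4-7(w=2)}
step 3: add edge 5-6 (w=2); MST = {4-6(w=3) 4-7(w=2) 5-6(w=2)}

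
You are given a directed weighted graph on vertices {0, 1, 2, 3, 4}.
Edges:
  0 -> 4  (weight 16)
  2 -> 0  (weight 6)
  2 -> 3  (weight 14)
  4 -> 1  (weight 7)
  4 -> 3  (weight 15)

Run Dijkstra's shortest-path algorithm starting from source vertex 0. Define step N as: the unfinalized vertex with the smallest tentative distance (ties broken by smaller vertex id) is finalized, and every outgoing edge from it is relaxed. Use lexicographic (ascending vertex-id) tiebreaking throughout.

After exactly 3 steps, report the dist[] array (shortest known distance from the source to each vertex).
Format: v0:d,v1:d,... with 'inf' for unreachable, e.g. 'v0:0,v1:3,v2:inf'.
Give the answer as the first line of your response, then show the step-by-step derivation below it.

v0:0,v1:23,v2:inf,v3:31,v4:16

step 1: dist = v0:0,v1:inf,v2:inf,v3:inf,v4:16
step 2: dist = v0:0,v1:23,v2:inf,v3:31,v4:16
step 3: dist = v0:0,v1:23,v2:inf,v3:31,v4:16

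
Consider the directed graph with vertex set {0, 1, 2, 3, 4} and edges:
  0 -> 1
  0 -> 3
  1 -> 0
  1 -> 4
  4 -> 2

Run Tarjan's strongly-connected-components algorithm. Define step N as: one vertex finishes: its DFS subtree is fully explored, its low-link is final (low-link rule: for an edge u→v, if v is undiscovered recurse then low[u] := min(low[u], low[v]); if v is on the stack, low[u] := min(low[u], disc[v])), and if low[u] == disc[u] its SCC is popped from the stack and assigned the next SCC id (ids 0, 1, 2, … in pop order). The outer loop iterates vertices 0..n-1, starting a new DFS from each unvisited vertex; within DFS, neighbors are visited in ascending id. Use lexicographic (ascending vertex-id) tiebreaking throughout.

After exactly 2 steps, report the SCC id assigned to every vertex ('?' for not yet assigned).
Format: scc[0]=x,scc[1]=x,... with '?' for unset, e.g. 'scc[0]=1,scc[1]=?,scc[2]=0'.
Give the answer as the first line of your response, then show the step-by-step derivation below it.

scc[0]=?,scc[1]=?,scc[2]=0,scc[3]=?,scc[4]=1

step 1: low=(low[0]=0,low[1]=0,low[2]=3,low[3]=?,low[4]=2); scc=(scc[0]=?,scc[1]=?,scc[2]=0,scc[3]=?,scc[4]=?)
step 2: low=(low[0]=0,low[1]=0,low[2]=3,low[3]=?,low[4]=2); scc=(scc[0]=?,scc[1]=?,scc[2]=0,scc[3]=?,scc[4]=1)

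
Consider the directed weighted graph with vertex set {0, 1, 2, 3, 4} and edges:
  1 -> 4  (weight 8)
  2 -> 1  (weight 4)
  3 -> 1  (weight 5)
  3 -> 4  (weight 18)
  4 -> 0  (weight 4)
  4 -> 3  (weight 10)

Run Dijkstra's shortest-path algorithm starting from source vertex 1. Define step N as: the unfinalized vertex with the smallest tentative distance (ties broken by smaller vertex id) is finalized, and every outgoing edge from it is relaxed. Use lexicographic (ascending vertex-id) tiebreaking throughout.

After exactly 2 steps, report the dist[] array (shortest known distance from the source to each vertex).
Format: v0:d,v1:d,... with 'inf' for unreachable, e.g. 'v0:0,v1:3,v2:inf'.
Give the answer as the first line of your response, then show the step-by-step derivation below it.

v0:12,v1:0,v2:inf,v3:18,v4:8

step 1: dist = v0:inf,v1:0,v2:inf,v3:inf,v4:8
step 2: dist = v0:12,v1:0,v2:inf,v3:18,v4:8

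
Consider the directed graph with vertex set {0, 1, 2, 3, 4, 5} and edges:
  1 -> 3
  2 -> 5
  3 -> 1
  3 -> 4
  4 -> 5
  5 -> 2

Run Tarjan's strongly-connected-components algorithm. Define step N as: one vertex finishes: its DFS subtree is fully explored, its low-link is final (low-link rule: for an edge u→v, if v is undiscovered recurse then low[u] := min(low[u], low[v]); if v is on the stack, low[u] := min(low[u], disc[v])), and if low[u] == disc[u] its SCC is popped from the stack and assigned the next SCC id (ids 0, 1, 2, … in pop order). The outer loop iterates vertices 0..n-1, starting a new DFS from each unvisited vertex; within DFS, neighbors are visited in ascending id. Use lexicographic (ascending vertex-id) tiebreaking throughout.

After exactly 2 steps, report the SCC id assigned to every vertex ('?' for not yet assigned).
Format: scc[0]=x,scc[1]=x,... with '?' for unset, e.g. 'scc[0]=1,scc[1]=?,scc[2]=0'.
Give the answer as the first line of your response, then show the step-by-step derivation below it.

scc[0]=0,scc[1]=?,scc[2]=?,scc[3]=?,scc[4]=?,scc[5]=?

step 1: low=(low[0]=0,low[1]=?,low[2]=?,low[3]=?,low[4]=?,low[5]=?); scc=(scc[0]=0,scc[1]=?,scc[2]=?,scc[3]=?,scc[4]=?,scc[5]=?)
step 2: low=(low[0]=0,low[1]=1,low[2]=4,low[3]=1,low[4]=3,low[5]=4); scc=(scc[0]=0,scc[1]=?,scc[2]=?,scc[3]=?,scc[4]=?,scc[5]=?)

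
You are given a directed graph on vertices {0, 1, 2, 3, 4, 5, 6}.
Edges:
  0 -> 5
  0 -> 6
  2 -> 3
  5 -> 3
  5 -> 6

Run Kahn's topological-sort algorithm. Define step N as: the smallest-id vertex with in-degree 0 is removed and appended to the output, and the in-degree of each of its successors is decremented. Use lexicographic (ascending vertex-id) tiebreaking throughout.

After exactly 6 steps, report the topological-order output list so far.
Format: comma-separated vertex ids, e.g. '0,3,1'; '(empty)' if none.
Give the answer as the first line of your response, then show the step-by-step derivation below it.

0,1,2,4,5,3

step 1: output 0; order=[0]; indeg=(0,0,0,2,0,0,1)
step 2: output 1; order=[0,1]; indeg=(0,0,0,2,0,0,1)
step 3: output 2; order=[0,1,2]; indeg=(0,0,0,1,0,0,1)
step 4: output 4; order=[0,1,2,4]; indeg=(0,0,0,1,0,0,1)
step 5: output 5; order=[0,1,2,4,5]; indeg=(0,0,0,0,0,0,0)
step 6: output 3; order=[0,1,2,4,5,3]; indeg=(0,0,0,0,0,0,0)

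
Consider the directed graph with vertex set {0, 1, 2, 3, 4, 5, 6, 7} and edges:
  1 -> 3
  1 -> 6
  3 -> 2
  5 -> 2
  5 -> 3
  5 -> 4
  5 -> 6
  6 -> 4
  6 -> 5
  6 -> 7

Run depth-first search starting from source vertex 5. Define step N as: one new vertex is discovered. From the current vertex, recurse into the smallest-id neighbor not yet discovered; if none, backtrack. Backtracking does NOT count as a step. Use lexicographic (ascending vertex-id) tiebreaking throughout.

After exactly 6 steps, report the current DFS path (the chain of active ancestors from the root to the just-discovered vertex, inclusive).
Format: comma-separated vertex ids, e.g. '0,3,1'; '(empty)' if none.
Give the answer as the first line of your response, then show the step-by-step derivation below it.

5,6,7

step 1: discover 5; path=5; order=5
step 2: discover 2; path=5>2; order=5,2
step 3: discover 3; path=5>3; order=5,2,3
step 4: discover 4; path=5>4; order=5,2,3,4
step 5: discover 6; path=5>6; order=5,2,3,4,6
step 6: discover 7; path=5>6>7; order=5,2,3,4,6,7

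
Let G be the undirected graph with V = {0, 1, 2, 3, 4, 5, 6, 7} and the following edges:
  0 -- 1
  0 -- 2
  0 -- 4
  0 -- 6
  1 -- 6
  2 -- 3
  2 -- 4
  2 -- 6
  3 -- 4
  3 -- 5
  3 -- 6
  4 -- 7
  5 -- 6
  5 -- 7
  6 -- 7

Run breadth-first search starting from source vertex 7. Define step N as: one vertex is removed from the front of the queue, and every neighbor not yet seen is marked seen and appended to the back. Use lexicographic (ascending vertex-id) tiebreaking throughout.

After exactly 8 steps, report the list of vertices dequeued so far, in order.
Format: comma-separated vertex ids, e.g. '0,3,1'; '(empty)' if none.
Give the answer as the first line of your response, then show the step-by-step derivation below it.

7,4,5,6,0,2,3,1

step 1: dequeue 7; queue=[4,5,6]; order=7
step 2: dequeue 4; queue=[5,6,0,2,3]; order=7,4
step 3: dequeue 5; queue=[6,0,2,3]; order=7,4,5
step 4: dequeue 6; queue=[0,2,3,1]; order=7,4,5,6
step 5: dequeue 0; queue=[2,3,1]; order=7,4,5,6,0
step 6: dequeue 2; queue=[3,1]; order=7,4,5,6,0,2
step 7: dequeue 3; queue=[1]; order=7,4,5,6,0,2,3
step 8: dequeue 1; queue=[(empty)]; order=7,4,5,6,0,2,3,1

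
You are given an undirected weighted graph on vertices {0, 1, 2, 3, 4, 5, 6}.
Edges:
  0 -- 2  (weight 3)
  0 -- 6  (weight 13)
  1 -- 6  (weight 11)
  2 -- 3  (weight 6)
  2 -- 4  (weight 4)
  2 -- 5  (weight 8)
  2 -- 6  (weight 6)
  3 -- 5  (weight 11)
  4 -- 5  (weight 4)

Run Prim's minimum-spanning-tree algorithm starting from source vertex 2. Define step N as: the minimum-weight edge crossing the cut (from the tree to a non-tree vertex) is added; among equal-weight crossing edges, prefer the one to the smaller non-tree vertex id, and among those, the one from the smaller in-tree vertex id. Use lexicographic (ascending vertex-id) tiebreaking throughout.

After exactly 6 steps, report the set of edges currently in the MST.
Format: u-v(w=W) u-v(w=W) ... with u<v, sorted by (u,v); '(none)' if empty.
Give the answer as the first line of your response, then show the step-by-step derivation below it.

0-2(w=3) 1-6(w=11) 2-3(w=6) 2-4(w=4) 2-6(w=6) 4-5(w=4)

step 1: add edge 0-2 (w=3); MST = {0-2(w=3)}
step 2: add edge 2-4 (w=4); MST = {0-2(w=3) 2-4(w=4)}
step 3: add edge 4-5 (w=4); MST = {0-2(w=3) 2-4(w=4) 4-5(w=4)}
step 4: add edge 2-3 (w=6); MST = {0-2(w=3) 2-3(w=6) 2-4(w=4) 4-5(w=4)}
step 5: add edge 2-6 (w=6); MST = {0-2(w=3) 2-3(w=6) 2-4(w=4) 2-6(w=6) 4-5(w=4)}
step 6: add edge 1-6 (w=11); MST = {0-2(w=3) 1-6(w=11) 2-3(w=6) 2-4(w=4) 2-6(w=6) 4-5(w=4)}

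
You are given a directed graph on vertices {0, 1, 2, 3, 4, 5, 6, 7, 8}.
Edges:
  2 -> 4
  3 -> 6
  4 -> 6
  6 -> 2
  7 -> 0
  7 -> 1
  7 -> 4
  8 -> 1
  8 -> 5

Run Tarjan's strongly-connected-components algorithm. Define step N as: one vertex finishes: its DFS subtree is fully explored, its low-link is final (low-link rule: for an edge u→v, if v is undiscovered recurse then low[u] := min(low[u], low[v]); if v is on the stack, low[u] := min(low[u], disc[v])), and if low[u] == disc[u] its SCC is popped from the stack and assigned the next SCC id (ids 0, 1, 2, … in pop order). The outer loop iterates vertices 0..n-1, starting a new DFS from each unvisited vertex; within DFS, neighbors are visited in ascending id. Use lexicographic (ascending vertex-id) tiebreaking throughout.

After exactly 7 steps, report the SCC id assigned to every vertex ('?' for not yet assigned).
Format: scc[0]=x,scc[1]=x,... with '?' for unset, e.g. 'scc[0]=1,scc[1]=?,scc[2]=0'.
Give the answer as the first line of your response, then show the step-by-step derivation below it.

scc[0]=0,scc[1]=1,scc[2]=2,scc[3]=3,scc[4]=2,scc[5]=4,scc[6]=2,scc[7]=?,scc[8]=?

step 1: low=(low[0]=0,low[1]=?,low[2]=?,low[3]=?,low[4]=?,low[5]=?,low[6]=?,low[7]=?,low[8]=?); scc=(scc[0]=0,scc[1]=?,scc[2]=?,scc[3]=?,scc[4]=?,scc[5]=?,scc[6]=?,scc[7]=?,scc[8]=?)
step 2: low=(low[0]=0,low[1]=1,low[2]=?,low[3]=?,low[4]=?,low[5]=?,low[6]=?,low[7]=?,low[8]=?); scc=(scc[0]=0,scc[1]=1,scc[2]=?,scc[3]=?,scc[4]=?,scc[5]=?,scc[6]=?,scc[7]=?,scc[8]=?)
step 3: low=(low[0]=0,low[1]=1,low[2]=2,low[3]=?,low[4]=3,low[5]=?,low[6]=2,low[7]=?,low[8]=?); scc=(scc[0]=0,scc[1]=1,scc[2]=?,scc[3]=?,scc[4]=?,scc[5]=?,scc[6]=?,scc[7]=?,scc[8]=?)
step 4: low=(low[0]=0,low[1]=1,low[2]=2,low[3]=?,low[4]=2,low[5]=?,low[6]=2,low[7]=?,low[8]=?); scc=(scc[0]=0,scc[1]=1,scc[2]=?,scc[3]=?,scc[4]=?,scc[5]=?,scc[6]=?,scc[7]=?,scc[8]=?)
step 5: low=(low[0]=0,low[1]=1,low[2]=2,low[3]=?,low[4]=2,low[5]=?,low[6]=2,low[7]=?,low[8]=?); scc=(scc[0]=0,scc[1]=1,scc[2]=2,scc[3]=?,scc[4]=2,scc[5]=?,scc[6]=2,scc[7]=?,scc[8]=?)
step 6: low=(low[0]=0,low[1]=1,low[2]=2,low[3]=5,low[4]=2,low[5]=?,low[6]=2,low[7]=?,low[8]=?); scc=(scc[0]=0,scc[1]=1,scc[2]=2,scc[3]=3,scc[4]=2,scc[5]=?,scc[6]=2,scc[7]=?,scc[8]=?)
step 7: low=(low[0]=0,low[1]=1,low[2]=2,low[3]=5,low[4]=2,low[5]=6,low[6]=2,low[7]=?,low[8]=?); scc=(scc[0]=0,scc[1]=1,scc[2]=2,scc[3]=3,scc[4]=2,scc[5]=4,scc[6]=2,scc[7]=?,scc[8]=?)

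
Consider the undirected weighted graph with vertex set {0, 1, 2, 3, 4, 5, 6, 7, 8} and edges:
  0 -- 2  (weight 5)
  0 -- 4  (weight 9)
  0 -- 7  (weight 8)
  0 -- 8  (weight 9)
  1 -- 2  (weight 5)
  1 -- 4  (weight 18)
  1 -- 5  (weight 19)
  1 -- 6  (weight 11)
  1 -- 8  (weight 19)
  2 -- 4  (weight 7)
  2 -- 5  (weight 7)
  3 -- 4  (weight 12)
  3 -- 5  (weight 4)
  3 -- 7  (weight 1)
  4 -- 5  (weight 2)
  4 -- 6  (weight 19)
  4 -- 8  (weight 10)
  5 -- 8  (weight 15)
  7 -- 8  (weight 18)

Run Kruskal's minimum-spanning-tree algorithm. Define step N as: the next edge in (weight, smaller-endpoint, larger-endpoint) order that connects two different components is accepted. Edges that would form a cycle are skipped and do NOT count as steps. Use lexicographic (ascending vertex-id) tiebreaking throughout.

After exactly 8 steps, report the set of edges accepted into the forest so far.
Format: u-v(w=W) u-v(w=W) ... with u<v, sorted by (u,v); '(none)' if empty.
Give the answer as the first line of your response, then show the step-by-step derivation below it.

0-2(w=5) 0-8(w=9) 1-2(w=5) 1-6(w=11) 2-4(w=7) 3-5(w=4) 3-7(w=1) 4-5(w=2)

step 1: add edge 3-7 (w=1); MST = {3-7(w=1)}
step 2: add edge 4-5 (w=2); MST = {3-7(w=1) 4-5(w=2)}
step 3: add edge 3-5 (w=4); MST = {3-5(w=4) 3-7(w=1) 4-5(w=2)}
step 4: add edge 0-2 (w=5); MST = {0-2(w=5) 3-5(w=4) 3-7(w=1) 4-5(w=2)}
step 5: add edge 1-2 (w=5); MST = {0-2(w=5) 1-2(w=5) 3-5(w=4) 3-7(w=1) 4-5(w=2)}
step 6: add edge 2-4 (w=7); MST = {0-2(w=5) 1-2(w=5) 2-4(w=7) 3-5(w=4) 3-7(w=1) 4-5(w=2)}
step 7: add edge 0-8 (w=9); MST = {0-2(w=5) 0-8(w=9) 1-2(w=5) 2-4(w=7) 3-5(w=4) 3-7(w=1) 4-5(w=2)}
step 8: add edge 1-6 (w=11); MST = {0-2(w=5) 0-8(w=9) 1-2(w=5) 1-6(w=11) 2-4(w=7) 3-5(w=4) 3-7(w=1) 4-5(w=2)}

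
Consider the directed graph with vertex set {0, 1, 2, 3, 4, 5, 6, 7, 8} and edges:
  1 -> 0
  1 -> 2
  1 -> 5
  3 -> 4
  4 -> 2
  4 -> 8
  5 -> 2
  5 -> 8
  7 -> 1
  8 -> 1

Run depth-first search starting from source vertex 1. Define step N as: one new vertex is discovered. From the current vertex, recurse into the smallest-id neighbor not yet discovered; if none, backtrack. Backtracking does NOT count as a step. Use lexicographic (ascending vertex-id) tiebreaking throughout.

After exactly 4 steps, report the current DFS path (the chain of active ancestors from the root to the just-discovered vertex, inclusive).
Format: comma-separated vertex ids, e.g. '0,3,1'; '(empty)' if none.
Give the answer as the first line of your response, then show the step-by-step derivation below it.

1,5

step 1: discover 1; path=1; order=1
step 2: discover 0; path=1>0; order=1,0
step 3: discover 2; path=1>2; order=1,0,2
step 4: discover 5; path=1>5; order=1,0,2,5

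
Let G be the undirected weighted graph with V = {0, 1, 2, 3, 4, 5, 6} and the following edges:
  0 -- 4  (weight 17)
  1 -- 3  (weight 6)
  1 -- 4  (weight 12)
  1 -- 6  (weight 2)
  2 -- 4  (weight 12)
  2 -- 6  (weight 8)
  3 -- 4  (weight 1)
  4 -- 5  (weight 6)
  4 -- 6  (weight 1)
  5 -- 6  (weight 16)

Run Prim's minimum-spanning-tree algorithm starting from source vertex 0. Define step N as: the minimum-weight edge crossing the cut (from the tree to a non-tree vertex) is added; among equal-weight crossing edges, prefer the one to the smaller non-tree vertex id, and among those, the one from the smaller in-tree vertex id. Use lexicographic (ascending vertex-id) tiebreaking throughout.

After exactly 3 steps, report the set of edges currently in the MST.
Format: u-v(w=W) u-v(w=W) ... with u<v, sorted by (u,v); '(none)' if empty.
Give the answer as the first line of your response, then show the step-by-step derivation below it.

0-4(w=17) 3-4(w=1) 4-6(w=1)

step 1: add edge 0-4 (w=17); MST = {0-4(w=17)}
step 2: add edge 3-4 (w=1); MST = {0-4(w=17) 3-4(w=1)}
step 3: add edge 4-6 (w=1); MST = {0-4(w=17) 3-4(w=1) 4-6(w=1)}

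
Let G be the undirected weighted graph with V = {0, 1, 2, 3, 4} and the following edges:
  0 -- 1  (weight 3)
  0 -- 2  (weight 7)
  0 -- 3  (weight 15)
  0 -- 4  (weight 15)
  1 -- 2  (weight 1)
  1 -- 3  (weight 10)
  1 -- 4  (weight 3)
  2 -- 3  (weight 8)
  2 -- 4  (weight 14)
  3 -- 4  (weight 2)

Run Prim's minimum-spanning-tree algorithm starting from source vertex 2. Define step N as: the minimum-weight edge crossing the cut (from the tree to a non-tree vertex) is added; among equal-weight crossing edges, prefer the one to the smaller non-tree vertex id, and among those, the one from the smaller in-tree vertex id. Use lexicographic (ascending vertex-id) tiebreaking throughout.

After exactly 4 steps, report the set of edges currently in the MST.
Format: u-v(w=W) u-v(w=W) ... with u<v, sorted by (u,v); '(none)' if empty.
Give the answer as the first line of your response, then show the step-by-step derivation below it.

0-1(w=3) 1-2(w=1) 1-4(w=3) 3-4(w=2)

step 1: add edge 1-2 (w=1); MST = {1-2(w=1)}
step 2: add edge 0-1 (w=3); MST = {0-1(w=3) 1-2(w=1)}
step 3: add edge 1-4 (w=3); MST = {0-1(w=3) 1-2(w=1) 1-4(w=3)}
step 4: add edge 3-4 (w=2); MST = {0-1(w=3) 1-2(w=1) 1-4(w=3) 3-4(w=2)}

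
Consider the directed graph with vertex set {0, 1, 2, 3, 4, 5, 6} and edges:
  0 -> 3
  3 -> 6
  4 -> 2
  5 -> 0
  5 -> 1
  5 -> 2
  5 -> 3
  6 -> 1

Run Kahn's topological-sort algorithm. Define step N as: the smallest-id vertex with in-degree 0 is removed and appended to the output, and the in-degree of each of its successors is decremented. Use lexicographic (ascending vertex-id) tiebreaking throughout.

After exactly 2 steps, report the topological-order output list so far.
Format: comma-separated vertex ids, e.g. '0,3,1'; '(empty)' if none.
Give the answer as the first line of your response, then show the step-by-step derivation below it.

4,5

step 1: output 4; order=[4]; indeg=(1,2,1,2,0,0,1)
step 2: output 5; order=[4,5]; indeg=(0,1,0,1,0,0,1)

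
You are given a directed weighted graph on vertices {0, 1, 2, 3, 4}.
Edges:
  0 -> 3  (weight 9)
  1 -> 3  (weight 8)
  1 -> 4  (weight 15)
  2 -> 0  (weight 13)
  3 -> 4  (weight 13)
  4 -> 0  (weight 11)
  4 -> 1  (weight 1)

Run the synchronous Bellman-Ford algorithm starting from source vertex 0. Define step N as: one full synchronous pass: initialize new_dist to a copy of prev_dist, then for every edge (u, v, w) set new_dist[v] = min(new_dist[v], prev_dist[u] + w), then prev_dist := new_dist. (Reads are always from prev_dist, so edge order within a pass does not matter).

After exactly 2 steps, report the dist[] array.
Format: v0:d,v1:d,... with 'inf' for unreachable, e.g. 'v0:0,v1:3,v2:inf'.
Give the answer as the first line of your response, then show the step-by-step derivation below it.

v0:0,v1:inf,v2:inf,v3:9,v4:22

step 1: dist = v0:0,v1:inf,v2:inf,v3:9,v4:inf
step 2: dist = v0:0,v1:inf,v2:inf,v3:9,v4:22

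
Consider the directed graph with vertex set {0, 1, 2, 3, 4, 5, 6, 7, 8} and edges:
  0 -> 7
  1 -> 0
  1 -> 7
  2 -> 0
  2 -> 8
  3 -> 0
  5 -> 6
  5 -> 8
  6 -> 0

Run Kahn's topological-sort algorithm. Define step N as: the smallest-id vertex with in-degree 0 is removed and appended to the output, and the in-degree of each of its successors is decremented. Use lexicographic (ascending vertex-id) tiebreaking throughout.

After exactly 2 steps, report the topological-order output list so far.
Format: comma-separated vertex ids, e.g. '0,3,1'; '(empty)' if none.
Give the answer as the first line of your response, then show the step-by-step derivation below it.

1,2

step 1: output 1; order=[1]; indeg=(3,0,0,0,0,0,1,1,2)
step 2: output 2; order=[1,2]; indeg=(2,0,0,0,0,0,1,1,1)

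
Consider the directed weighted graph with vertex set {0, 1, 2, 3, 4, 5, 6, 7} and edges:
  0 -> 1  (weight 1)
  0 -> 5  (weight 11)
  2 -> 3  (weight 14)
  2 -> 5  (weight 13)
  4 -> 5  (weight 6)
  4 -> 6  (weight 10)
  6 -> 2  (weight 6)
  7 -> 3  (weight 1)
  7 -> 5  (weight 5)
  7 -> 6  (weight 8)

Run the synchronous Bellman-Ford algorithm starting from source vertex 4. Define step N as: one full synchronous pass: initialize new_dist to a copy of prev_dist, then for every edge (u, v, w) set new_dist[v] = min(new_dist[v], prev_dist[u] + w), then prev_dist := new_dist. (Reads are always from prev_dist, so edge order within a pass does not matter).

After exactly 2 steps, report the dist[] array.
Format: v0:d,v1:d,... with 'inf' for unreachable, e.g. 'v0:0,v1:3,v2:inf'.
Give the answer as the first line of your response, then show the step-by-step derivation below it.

v0:inf,v1:inf,v2:16,v3:inf,v4:0,v5:6,v6:10,v7:inf

step 1: dist = v0:inf,v1:inf,v2:inf,v3:inf,v4:0,v5:6,v6:10,v7:inf
step 2: dist = v0:inf,v1:inf,v2:16,v3:inf,v4:0,v5:6,v6:10,v7:inf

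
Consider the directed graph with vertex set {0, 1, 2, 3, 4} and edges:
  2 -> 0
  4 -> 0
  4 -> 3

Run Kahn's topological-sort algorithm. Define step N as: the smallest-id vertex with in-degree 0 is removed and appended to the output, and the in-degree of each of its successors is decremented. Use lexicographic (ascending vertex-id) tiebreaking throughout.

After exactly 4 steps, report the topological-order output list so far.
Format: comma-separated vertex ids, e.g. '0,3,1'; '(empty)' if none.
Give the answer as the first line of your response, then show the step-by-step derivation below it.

1,2,4,0

step 1: output 1; order=[1]; indeg=(2,0,0,1,0)
step 2: output 2; order=[1,2]; indeg=(1,0,0,1,0)
step 3: output 4; order=[1,2,4]; indeg=(0,0,0,0,0)
step 4: output 0; order=[1,2,4,0]; indeg=(0,0,0,0,0)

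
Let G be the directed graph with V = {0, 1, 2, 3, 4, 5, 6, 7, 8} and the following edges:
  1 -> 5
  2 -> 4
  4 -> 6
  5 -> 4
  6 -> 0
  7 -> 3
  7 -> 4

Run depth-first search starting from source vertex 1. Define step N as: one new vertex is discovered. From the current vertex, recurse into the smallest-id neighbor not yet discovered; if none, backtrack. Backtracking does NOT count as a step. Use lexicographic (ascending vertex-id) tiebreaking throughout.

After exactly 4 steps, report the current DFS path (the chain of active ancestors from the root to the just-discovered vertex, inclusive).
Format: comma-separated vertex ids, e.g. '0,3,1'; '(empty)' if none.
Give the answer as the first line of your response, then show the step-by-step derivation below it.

1,5,4,6

step 1: discover 1; path=1; order=1
step 2: discover 5; path=1>5; order=1,5
step 3: discover 4; path=1>5>4; order=1,5,4
step 4: discover 6; path=1>5>4>6; order=1,5,4,6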